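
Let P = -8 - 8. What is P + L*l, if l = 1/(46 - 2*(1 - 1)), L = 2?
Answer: -367/23 ≈ -15.957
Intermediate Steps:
P = -16
l = 1/46 (l = 1/(46 - 2*0) = 1/(46 + 0) = 1/46 ≈ 0.021739)
P + L*l = -16 + 2*(1/46) = -16 + 1/23 = -367/23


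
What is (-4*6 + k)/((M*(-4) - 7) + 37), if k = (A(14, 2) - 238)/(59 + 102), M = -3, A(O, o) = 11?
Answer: -4091/6762 ≈ -0.60500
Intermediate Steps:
k = -227/161 (k = (11 - 238)/(59 + 102) = -227/161 ≈ -1.4099)
(-4*6 + k)/((M*(-4) - 7) + 37) = (-4*6 - 227/161)/((-3*(-4) - 7) + 37) = (-1*24 - 227/161)/((12 - 7) + 37) = (-24 - 227/161)/(5 + 37) = -4091/161/42 = -4091/161*1/42 = -4091/6762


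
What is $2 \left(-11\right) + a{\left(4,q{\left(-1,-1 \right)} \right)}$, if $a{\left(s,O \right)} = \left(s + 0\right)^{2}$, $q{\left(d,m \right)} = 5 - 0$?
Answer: $-6$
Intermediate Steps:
$q{\left(d,m \right)} = 5$ ($q{\left(d,m \right)} = 5 + 0 = 5$)
$a{\left(s,O \right)} = s^{2}$
$2 \left(-11\right) + a{\left(4,q{\left(-1,-1 \right)} \right)} = 2 \left(-11\right) + 4^{2} = -22 + 16 = -6$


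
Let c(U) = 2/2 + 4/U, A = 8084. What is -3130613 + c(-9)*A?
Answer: -28135097/9 ≈ -3.1261e+6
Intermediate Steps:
c(U) = 1 + 4/U (c(U) = 2*(½) + 4/U = 1 + 4/U)
-3130613 + c(-9)*A = -3130613 + ((4 - 9)/(-9))*8084 = -3130613 - ⅑*(-5)*8084 = -3130613 + (5/9)*8084 = -3130613 + 40420/9 = -28135097/9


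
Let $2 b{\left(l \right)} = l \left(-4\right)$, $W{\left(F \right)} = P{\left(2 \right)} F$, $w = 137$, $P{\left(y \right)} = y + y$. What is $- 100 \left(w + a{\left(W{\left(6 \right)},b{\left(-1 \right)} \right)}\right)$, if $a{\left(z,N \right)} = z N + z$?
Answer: $-20900$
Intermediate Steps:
$P{\left(y \right)} = 2 y$
$W{\left(F \right)} = 4 F$ ($W{\left(F \right)} = 2 \cdot 2 F = 4 F$)
$b{\left(l \right)} = - 2 l$ ($b{\left(l \right)} = \frac{l \left(-4\right)}{2} = \frac{\left(-4\right) l}{2} = - 2 l$)
$a{\left(z,N \right)} = z + N z$ ($a{\left(z,N \right)} = N z + z = z + N z$)
$- 100 \left(w + a{\left(W{\left(6 \right)},b{\left(-1 \right)} \right)}\right) = - 100 \left(137 + 4 \cdot 6 \left(1 - -2\right)\right) = - 100 \left(137 + 24 \left(1 + 2\right)\right) = - 100 \left(137 + 24 \cdot 3\right) = - 100 \left(137 + 72\right) = \left(-100\right) 209 = -20900$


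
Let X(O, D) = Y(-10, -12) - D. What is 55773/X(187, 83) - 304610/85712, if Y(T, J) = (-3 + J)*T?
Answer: 2380003253/2871352 ≈ 828.88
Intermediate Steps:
Y(T, J) = T*(-3 + J)
X(O, D) = 150 - D (X(O, D) = -10*(-3 - 12) - D = -10*(-15) - D = 150 - D)
55773/X(187, 83) - 304610/85712 = 55773/(150 - 1*83) - 304610/85712 = 55773/(150 - 83) - 304610*1/85712 = 55773/67 - 152305/42856 = 2380003253/2871352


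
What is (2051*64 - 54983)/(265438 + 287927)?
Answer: 25427/184455 ≈ 0.13785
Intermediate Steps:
(2051*64 - 54983)/(265438 + 287927) = (131264 - 54983)/553365 = 76281*(1/553365) = 25427/184455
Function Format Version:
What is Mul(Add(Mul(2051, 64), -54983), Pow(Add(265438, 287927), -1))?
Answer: Rational(25427, 184455) ≈ 0.13785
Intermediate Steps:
Mul(Add(Mul(2051, 64), -54983), Pow(Add(265438, 287927), -1)) = Mul(Add(131264, -54983), Pow(553365, -1)) = Mul(76281, Rational(1, 553365)) = Rational(25427, 184455)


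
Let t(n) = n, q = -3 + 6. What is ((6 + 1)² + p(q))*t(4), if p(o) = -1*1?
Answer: 192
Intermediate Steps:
q = 3
p(o) = -1
((6 + 1)² + p(q))*t(4) = ((6 + 1)² - 1)*4 = (7² - 1)*4 = (49 - 1)*4 = 48*4 = 192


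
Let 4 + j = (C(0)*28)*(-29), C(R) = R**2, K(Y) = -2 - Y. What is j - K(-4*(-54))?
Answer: 214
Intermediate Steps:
j = -4 (j = -4 + (0**2*28)*(-29) = -4 + (0*28)*(-29) = -4 + 0*(-29) = -4 + 0 = -4)
j - K(-4*(-54)) = -4 - (-2 - (-4)*(-54)) = -4 - (-2 - 1*216) = -4 - (-2 - 216) = -4 - 1*(-218) = -4 + 218 = 214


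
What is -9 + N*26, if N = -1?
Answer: -35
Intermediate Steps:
-9 + N*26 = -9 - 1*26 = -9 - 26 = -35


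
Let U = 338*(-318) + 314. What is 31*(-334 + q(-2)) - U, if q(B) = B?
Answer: 96754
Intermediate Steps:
U = -107170 (U = -107484 + 314 = -107170)
31*(-334 + q(-2)) - U = 31*(-334 - 2) - 1*(-107170) = 31*(-336) + 107170 = -10416 + 107170 = 96754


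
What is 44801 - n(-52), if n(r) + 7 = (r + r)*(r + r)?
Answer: 33992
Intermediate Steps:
n(r) = -7 + 4*r**2 (n(r) = -7 + (r + r)*(r + r) = -7 + (2*r)*(2*r) = -7 + 4*r**2)
44801 - n(-52) = 44801 - (-7 + 4*(-52)**2) = 44801 - (-7 + 4*2704) = 44801 - (-7 + 10816) = 44801 - 1*10809 = 44801 - 10809 = 33992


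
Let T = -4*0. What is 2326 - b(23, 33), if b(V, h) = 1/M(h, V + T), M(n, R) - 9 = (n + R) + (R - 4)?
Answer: 195383/84 ≈ 2326.0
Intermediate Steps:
T = 0
M(n, R) = 5 + n + 2*R (M(n, R) = 9 + ((n + R) + (R - 4)) = 9 + ((R + n) + (-4 + R)) = 9 + (-4 + n + 2*R) = 5 + n + 2*R)
b(V, h) = 1/(5 + h + 2*V) (b(V, h) = 1/(5 + h + 2*(V + 0)) = 1/(5 + h + 2*V))
2326 - b(23, 33) = 2326 - 1/(5 + 33 + 2*23) = 2326 - 1/(5 + 33 + 46) = 2326 - 1/84 = 195383/84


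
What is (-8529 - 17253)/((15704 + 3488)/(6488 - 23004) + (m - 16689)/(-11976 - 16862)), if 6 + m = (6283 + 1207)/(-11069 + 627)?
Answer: 4007009077795461/90621037036 ≈ 44217.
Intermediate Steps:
m = -35071/5221 (m = -6 + (6283 + 1207)/(-11069 + 627) = -6 + 7490/(-10442) = -6 + 7490*(-1/10442) = -6 - 3745/5221 = -35071/5221 ≈ -6.7173)
(-8529 - 17253)/((15704 + 3488)/(6488 - 23004) + (m - 16689)/(-11976 - 16862)) = (-8529 - 17253)/((15704 + 3488)/(6488 - 23004) + (-35071/5221 - 16689)/(-11976 - 16862)) = -25782/(19192/(-16516) - 87168340/5221/(-28838)) = -25782/(19192*(-1/16516) - 87168340/5221*(-1/28838)) = -25782/(-4798/4129 + 43584170/75281599) = -25782/(-181242074072/310837722271) = -25782*(-310837722271/181242074072) = 4007009077795461/90621037036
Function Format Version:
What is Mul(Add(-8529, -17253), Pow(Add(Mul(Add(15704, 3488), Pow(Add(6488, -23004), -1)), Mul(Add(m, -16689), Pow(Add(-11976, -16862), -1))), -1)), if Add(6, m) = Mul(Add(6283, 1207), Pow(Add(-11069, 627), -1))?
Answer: Rational(4007009077795461, 90621037036) ≈ 44217.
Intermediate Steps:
m = Rational(-35071, 5221) (m = Add(-6, Mul(Add(6283, 1207), Pow(Add(-11069, 627), -1))) = Add(-6, Mul(7490, Pow(-10442, -1))) = Add(-6, Mul(7490, Rational(-1, 10442))) = Add(-6, Rational(-3745, 5221)) = Rational(-35071, 5221) ≈ -6.7173)
Mul(Add(-8529, -17253), Pow(Add(Mul(Add(15704, 3488), Pow(Add(6488, -23004), -1)), Mul(Add(m, -16689), Pow(Add(-11976, -16862), -1))), -1)) = Mul(Add(-8529, -17253), Pow(Add(Mul(Add(15704, 3488), Pow(Add(6488, -23004), -1)), Mul(Add(Rational(-35071, 5221), -16689), Pow(Add(-11976, -16862), -1))), -1)) = Mul(-25782, Pow(Add(Mul(19192, Pow(-16516, -1)), Mul(Rational(-87168340, 5221), Pow(-28838, -1))), -1)) = Mul(-25782, Pow(Add(Mul(19192, Rational(-1, 16516)), Mul(Rational(-87168340, 5221), Rational(-1, 28838))), -1)) = Mul(-25782, Pow(Add(Rational(-4798, 4129), Rational(43584170, 75281599)), -1)) = Mul(-25782, Pow(Rational(-181242074072, 310837722271), -1)) = Mul(-25782, Rational(-310837722271, 181242074072)) = Rational(4007009077795461, 90621037036)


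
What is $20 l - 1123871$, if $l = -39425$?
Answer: $-1912371$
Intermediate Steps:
$20 l - 1123871 = 20 \left(-39425\right) - 1123871 = -788500 - 1123871 = -1912371$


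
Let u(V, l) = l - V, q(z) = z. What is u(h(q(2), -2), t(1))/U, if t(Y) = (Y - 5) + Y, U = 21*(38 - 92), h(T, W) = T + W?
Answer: 1/378 ≈ 0.0026455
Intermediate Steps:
U = -1134 (U = 21*(-54) = -1134)
t(Y) = -5 + 2*Y (t(Y) = (-5 + Y) + Y = -5 + 2*Y)
u(h(q(2), -2), t(1))/U = ((-5 + 2*1) - (2 - 2))/(-1134) = ((-5 + 2) - 1*0)*(-1/1134) = (-3 + 0)*(-1/1134) = -3*(-1/1134) = 1/378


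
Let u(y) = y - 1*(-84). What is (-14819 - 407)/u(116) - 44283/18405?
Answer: -9636371/122700 ≈ -78.536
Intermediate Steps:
u(y) = 84 + y (u(y) = y + 84 = 84 + y)
(-14819 - 407)/u(116) - 44283/18405 = (-14819 - 407)/(84 + 116) - 44283/18405 = -15226/200 - 44283*1/18405 = -15226*1/200 - 14761/6135 = -7613/100 - 14761/6135 = -9636371/122700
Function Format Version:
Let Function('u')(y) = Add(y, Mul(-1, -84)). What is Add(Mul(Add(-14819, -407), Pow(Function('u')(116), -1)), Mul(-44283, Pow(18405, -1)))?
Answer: Rational(-9636371, 122700) ≈ -78.536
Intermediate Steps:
Function('u')(y) = Add(84, y) (Function('u')(y) = Add(y, 84) = Add(84, y))
Add(Mul(Add(-14819, -407), Pow(Function('u')(116), -1)), Mul(-44283, Pow(18405, -1))) = Add(Mul(Add(-14819, -407), Pow(Add(84, 116), -1)), Mul(-44283, Pow(18405, -1))) = Add(Mul(-15226, Pow(200, -1)), Mul(-44283, Rational(1, 18405))) = Add(Mul(-15226, Rational(1, 200)), Rational(-14761, 6135)) = Add(Rational(-7613, 100), Rational(-14761, 6135)) = Rational(-9636371, 122700)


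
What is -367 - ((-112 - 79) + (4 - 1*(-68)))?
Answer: -248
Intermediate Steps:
-367 - ((-112 - 79) + (4 - 1*(-68))) = -367 - (-191 + (4 + 68)) = -367 - (-191 + 72) = -367 - 1*(-119) = -367 + 119 = -248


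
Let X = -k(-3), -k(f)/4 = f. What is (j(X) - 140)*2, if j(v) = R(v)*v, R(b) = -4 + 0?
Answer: -184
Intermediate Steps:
k(f) = -4*f
R(b) = -4
X = -12 (X = -(-4)*(-3) = -1*12 = -12)
j(v) = -4*v
(j(X) - 140)*2 = (-4*(-12) - 140)*2 = (48 - 140)*2 = -92*2 = -184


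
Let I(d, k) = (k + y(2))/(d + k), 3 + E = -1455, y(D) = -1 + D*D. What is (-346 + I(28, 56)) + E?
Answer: -151477/84 ≈ -1803.3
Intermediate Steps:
y(D) = -1 + D²
E = -1458 (E = -3 - 1455 = -1458)
I(d, k) = (3 + k)/(d + k) (I(d, k) = (k + (-1 + 2²))/(d + k) = (k + (-1 + 4))/(d + k) = (k + 3)/(d + k) = (3 + k)/(d + k))
(-346 + I(28, 56)) + E = (-346 + (3 + 56)/(28 + 56)) - 1458 = (-346 + 59/84) - 1458 = -29005/84 - 1458 = -151477/84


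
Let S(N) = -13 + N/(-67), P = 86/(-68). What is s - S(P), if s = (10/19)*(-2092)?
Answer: -47093911/43282 ≈ -1088.1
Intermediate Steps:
P = -43/34 (P = 86*(-1/68) = -43/34 ≈ -1.2647)
S(N) = -13 - N/67 (S(N) = -13 + N*(-1/67) = -13 - N/67)
s = -20920/19 (s = (10*(1/19))*(-2092) = (10/19)*(-2092) = -20920/19 ≈ -1101.1)
s - S(P) = -20920/19 - (-13 - 1/67*(-43/34)) = -20920/19 - (-13 + 43/2278) = -20920/19 - 1*(-29571/2278) = -20920/19 + 29571/2278 = -47093911/43282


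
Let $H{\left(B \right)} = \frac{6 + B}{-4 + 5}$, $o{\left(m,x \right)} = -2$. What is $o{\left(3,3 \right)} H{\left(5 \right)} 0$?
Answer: $0$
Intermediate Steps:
$H{\left(B \right)} = 6 + B$ ($H{\left(B \right)} = \frac{6 + B}{1} = \left(6 + B\right) 1 = 6 + B$)
$o{\left(3,3 \right)} H{\left(5 \right)} 0 = - 2 \left(6 + 5\right) 0 = - 2 \cdot 11 \cdot 0 = \left(-2\right) 0 = 0$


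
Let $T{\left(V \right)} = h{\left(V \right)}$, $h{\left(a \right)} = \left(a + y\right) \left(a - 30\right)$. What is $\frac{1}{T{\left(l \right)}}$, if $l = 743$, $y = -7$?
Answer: $\frac{1}{524768} \approx 1.9056 \cdot 10^{-6}$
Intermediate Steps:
$h{\left(a \right)} = \left(-30 + a\right) \left(-7 + a\right)$ ($h{\left(a \right)} = \left(a - 7\right) \left(a - 30\right) = \left(-7 + a\right) \left(-30 + a\right) = \left(-30 + a\right) \left(-7 + a\right)$)
$T{\left(V \right)} = 210 + V^{2} - 37 V$
$\frac{1}{T{\left(l \right)}} = \frac{1}{210 + 743^{2} - 27491} = \frac{1}{210 + 552049 - 27491} = \frac{1}{524768}$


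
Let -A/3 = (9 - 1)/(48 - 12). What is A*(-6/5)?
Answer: ⅘ ≈ 0.80000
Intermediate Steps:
A = -⅔ (A = -3*(9 - 1)/(48 - 12) = -24/36 = -3*2/9 = -⅔ ≈ -0.66667)
A*(-6/5) = -(-4)/5 = -⅔*(-6/5) = ⅘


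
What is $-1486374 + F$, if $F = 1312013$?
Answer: $-174361$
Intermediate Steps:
$-1486374 + F = -1486374 + 1312013 = -174361$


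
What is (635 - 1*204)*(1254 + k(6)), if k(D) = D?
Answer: 543060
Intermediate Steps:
(635 - 1*204)*(1254 + k(6)) = (635 - 1*204)*(1254 + 6) = (635 - 204)*1260 = 431*1260 = 543060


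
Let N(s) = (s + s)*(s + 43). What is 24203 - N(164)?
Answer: -43693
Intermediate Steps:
N(s) = 2*s*(43 + s) (N(s) = (2*s)*(43 + s) = 2*s*(43 + s))
24203 - N(164) = 24203 - 2*164*(43 + 164) = 24203 - 2*164*207 = 24203 - 1*67896 = 24203 - 67896 = -43693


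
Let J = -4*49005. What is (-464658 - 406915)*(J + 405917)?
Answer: -182940557981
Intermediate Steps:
J = -196020
(-464658 - 406915)*(J + 405917) = (-464658 - 406915)*(-196020 + 405917) = -871573*209897 = -182940557981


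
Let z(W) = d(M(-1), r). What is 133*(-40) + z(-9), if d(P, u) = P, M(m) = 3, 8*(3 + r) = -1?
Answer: -5317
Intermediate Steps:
r = -25/8 (r = -3 + (⅛)*(-1) = -3 - ⅛ = -25/8 ≈ -3.1250)
z(W) = 3
133*(-40) + z(-9) = 133*(-40) + 3 = -5320 + 3 = -5317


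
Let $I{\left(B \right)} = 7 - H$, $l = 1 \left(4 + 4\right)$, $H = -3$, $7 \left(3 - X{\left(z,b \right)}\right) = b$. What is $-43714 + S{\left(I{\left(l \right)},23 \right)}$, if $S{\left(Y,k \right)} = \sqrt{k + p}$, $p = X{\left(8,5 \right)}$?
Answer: $-43714 + \frac{\sqrt{1239}}{7} \approx -43709.0$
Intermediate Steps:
$X{\left(z,b \right)} = 3 - \frac{b}{7}$
$l = 8$ ($l = 1 \cdot 8 = 8$)
$I{\left(B \right)} = 10$ ($I{\left(B \right)} = 7 - -3 = 7 + 3 = 10$)
$p = \frac{16}{7}$ ($p = 3 - \frac{5}{7} = \frac{16}{7} \approx 2.2857$)
$S{\left(Y,k \right)} = \sqrt{\frac{16}{7} + k}$ ($S{\left(Y,k \right)} = \sqrt{k + \frac{16}{7}} = \sqrt{\frac{16}{7} + k}$)
$-43714 + S{\left(I{\left(l \right)},23 \right)} = -43714 + \frac{\sqrt{112 + 49 \cdot 23}}{7} = -43714 + \frac{\sqrt{112 + 1127}}{7} = -43714 + \frac{\sqrt{1239}}{7}$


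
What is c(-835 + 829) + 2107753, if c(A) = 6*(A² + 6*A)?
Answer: 2107753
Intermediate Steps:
c(A) = 6*A² + 36*A
c(-835 + 829) + 2107753 = 6*(-835 + 829)*(6 + (-835 + 829)) + 2107753 = 6*(-6)*(6 - 6) + 2107753 = 6*(-6)*0 + 2107753 = 0 + 2107753 = 2107753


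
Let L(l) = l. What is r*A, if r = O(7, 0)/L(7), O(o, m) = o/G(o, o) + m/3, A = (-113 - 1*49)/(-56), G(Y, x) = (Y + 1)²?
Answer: 81/1792 ≈ 0.045201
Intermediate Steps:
G(Y, x) = (1 + Y)²
A = 81/28 (A = (-113 - 49)*(-1/56) = -162*(-1/56) = 81/28 ≈ 2.8929)
O(o, m) = m/3 + o/(1 + o)² (O(o, m) = o/((1 + o)²) + m/3 = o/(1 + o)² + m*(⅓) = o/(1 + o)² + m/3 = m/3 + o/(1 + o)²)
r = 1/64 (r = ((⅓)*0 + 7/(1 + 7)²)/7 = (0 + 7/8²)*(⅐) = (0 + 7*(1/64))*(⅐) = (0 + 7/64)*(⅐) = (7/64)*(⅐) = 1/64 ≈ 0.015625)
r*A = (1/64)*(81/28) = 81/1792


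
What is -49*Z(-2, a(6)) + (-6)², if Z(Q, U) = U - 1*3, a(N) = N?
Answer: -111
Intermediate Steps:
Z(Q, U) = -3 + U (Z(Q, U) = U - 3 = -3 + U)
-49*Z(-2, a(6)) + (-6)² = -49*(-3 + 6) + (-6)² = -49*3 + 36 = -147 + 36 = -111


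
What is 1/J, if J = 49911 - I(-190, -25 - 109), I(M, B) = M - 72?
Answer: 1/50173 ≈ 1.9931e-5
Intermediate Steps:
I(M, B) = -72 + M
J = 50173 (J = 49911 - (-72 - 190) = 49911 - 1*(-262) = 49911 + 262 = 50173)
1/J = 1/50173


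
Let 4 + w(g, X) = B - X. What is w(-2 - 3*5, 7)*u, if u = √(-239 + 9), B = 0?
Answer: -11*I*√230 ≈ -166.82*I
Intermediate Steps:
u = I*√230 (u = √(-230) = I*√230 ≈ 15.166*I)
w(g, X) = -4 - X (w(g, X) = -4 + (0 - X) = -4 - X)
w(-2 - 3*5, 7)*u = (-4 - 1*7)*(I*√230) = (-4 - 7)*(I*√230) = -11*I*√230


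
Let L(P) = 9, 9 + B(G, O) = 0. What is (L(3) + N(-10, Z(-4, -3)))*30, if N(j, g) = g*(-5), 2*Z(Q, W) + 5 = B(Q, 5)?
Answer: 1320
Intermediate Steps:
B(G, O) = -9 (B(G, O) = -9 + 0 = -9)
Z(Q, W) = -7 (Z(Q, W) = -5/2 + (½)*(-9) = -5/2 - 9/2 = -7)
N(j, g) = -5*g
(L(3) + N(-10, Z(-4, -3)))*30 = (9 - 5*(-7))*30 = (9 + 35)*30 = 44*30 = 1320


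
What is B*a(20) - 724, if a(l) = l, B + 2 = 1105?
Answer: 21336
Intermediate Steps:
B = 1103 (B = -2 + 1105 = 1103)
B*a(20) - 724 = 1103*20 - 724 = 22060 - 724 = 21336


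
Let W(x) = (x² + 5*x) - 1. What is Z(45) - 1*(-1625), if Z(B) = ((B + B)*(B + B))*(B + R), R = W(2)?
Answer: 471425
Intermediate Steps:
W(x) = -1 + x² + 5*x
R = 13 (R = -1 + 2² + 5*2 = -1 + 4 + 10 = 13)
Z(B) = 4*B²*(13 + B) (Z(B) = ((B + B)*(B + B))*(B + 13) = ((2*B)*(2*B))*(13 + B) = (4*B²)*(13 + B) = 4*B²*(13 + B))
Z(45) - 1*(-1625) = 4*45²*(13 + 45) - 1*(-1625) = 4*2025*58 + 1625 = 469800 + 1625 = 471425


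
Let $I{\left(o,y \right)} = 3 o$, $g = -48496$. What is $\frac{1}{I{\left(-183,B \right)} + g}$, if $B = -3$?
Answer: $- \frac{1}{49045} \approx -2.0389 \cdot 10^{-5}$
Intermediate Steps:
$\frac{1}{I{\left(-183,B \right)} + g} = \frac{1}{3 \left(-183\right) - 48496} = \frac{1}{-549 - 48496} = \frac{1}{-49045} = - \frac{1}{49045}$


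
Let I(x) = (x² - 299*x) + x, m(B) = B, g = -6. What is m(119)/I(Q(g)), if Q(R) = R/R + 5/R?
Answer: -4284/1787 ≈ -2.3973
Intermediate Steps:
Q(R) = 1 + 5/R
I(x) = x² - 298*x
m(119)/I(Q(g)) = 119/((((5 - 6)/(-6))*(-298 + (5 - 6)/(-6)))) = 119/(((-⅙*(-1))*(-298 - ⅙*(-1)))) = 119/(((-298 + ⅙)/6)) = 119/(((⅙)*(-1787/6))) = 119/(-1787/36) = 119*(-36/1787) = -4284/1787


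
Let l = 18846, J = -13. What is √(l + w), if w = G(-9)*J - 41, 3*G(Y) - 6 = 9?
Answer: 2*√4685 ≈ 136.89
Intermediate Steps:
G(Y) = 5 (G(Y) = 2 + (⅓)*9 = 2 + 3 = 5)
w = -106 (w = 5*(-13) - 41 = -65 - 41 = -106)
√(l + w) = √(18846 - 106) = √18740 = 2*√4685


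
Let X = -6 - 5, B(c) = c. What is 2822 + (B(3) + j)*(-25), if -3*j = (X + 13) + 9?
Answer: 8516/3 ≈ 2838.7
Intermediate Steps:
X = -11
j = -11/3 (j = -((-11 + 13) + 9)/3 = -(2 + 9)/3 = -1/3*11 = -11/3 ≈ -3.6667)
2822 + (B(3) + j)*(-25) = 2822 + (3 - 11/3)*(-25) = 2822 - 2/3*(-25) = 2822 + 50/3 = 8516/3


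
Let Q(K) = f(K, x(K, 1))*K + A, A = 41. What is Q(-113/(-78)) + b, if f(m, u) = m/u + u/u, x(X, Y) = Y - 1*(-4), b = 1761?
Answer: 54873679/30420 ≈ 1803.9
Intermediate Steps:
x(X, Y) = 4 + Y (x(X, Y) = Y + 4 = 4 + Y)
f(m, u) = 1 + m/u (f(m, u) = m/u + 1 = 1 + m/u)
Q(K) = 41 + K*(1 + K/5) (Q(K) = ((K + (4 + 1))/(4 + 1))*K + 41 = ((K + 5)/5)*K + 41 = ((5 + K)/5)*K + 41 = (1 + K/5)*K + 41 = K*(1 + K/5) + 41 = 41 + K*(1 + K/5))
Q(-113/(-78)) + b = (41 + (-113/(-78))*(5 - 113/(-78))/5) + 1761 = (41 + (-113*(-1/78))*(5 - 113*(-1/78))/5) + 1761 = (41 + (1/5)*(113/78)*(5 + 113/78)) + 1761 = (41 + (1/5)*(113/78)*(503/78)) + 1761 = (41 + 56839/30420) + 1761 = 1304059/30420 + 1761 = 54873679/30420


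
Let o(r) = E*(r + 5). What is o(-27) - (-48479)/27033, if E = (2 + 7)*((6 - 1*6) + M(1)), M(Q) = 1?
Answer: -5304055/27033 ≈ -196.21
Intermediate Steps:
E = 9 (E = (2 + 7)*((6 - 1*6) + 1) = 9*((6 - 6) + 1) = 9*(0 + 1) = 9*1 = 9)
o(r) = 45 + 9*r (o(r) = 9*(r + 5) = 9*(5 + r) = 45 + 9*r)
o(-27) - (-48479)/27033 = (45 + 9*(-27)) - (-48479)/27033 = (45 - 243) - (-48479)/27033 = -198 - 1*(-48479/27033) = -198 + 48479/27033 = -5304055/27033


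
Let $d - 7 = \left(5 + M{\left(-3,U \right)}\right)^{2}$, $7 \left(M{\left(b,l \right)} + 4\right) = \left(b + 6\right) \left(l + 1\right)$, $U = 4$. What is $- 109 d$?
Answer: $- \frac{90143}{49} \approx -1839.7$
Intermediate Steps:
$M{\left(b,l \right)} = -4 + \frac{\left(1 + l\right) \left(6 + b\right)}{7}$ ($M{\left(b,l \right)} = -4 + \frac{\left(b + 6\right) \left(l + 1\right)}{7} = -4 + \frac{\left(6 + b\right) \left(1 + l\right)}{7} = -4 + \frac{\left(1 + l\right) \left(6 + b\right)}{7}$)
$d = \frac{827}{49}$ ($d = 7 + \left(5 + \left(- \frac{22}{7} + \frac{1}{7} \left(-3\right) + \frac{6}{7} \cdot 4 + \frac{1}{7} \left(-3\right) 4\right)\right)^{2} = 7 + \left(5 - \frac{13}{7}\right)^{2} = 7 + \left(\frac{22}{7}\right)^{2} = 7 + \frac{484}{49} = \frac{827}{49} \approx 16.878$)
$- 109 d = \left(-109\right) \frac{827}{49} = - \frac{90143}{49}$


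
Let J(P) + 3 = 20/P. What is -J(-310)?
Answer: 95/31 ≈ 3.0645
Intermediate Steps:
J(P) = -3 + 20/P
-J(-310) = -(-3 + 20/(-310)) = -(-3 + 20*(-1/310)) = -(-3 - 2/31) = -1*(-95/31) = 95/31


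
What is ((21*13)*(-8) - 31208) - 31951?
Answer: -65343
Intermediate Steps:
((21*13)*(-8) - 31208) - 31951 = (273*(-8) - 31208) - 31951 = (-2184 - 31208) - 31951 = -33392 - 31951 = -65343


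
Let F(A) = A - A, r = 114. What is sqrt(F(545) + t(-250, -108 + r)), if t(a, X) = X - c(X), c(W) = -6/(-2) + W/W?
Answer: sqrt(2) ≈ 1.4142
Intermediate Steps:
c(W) = 4 (c(W) = -6*(-1/2) + 1 = 3 + 1 = 4)
t(a, X) = -4 + X (t(a, X) = X - 1*4 = X - 4 = -4 + X)
F(A) = 0
sqrt(F(545) + t(-250, -108 + r)) = sqrt(0 + (-4 + (-108 + 114))) = sqrt(0 + (-4 + 6)) = sqrt(0 + 2) = sqrt(2)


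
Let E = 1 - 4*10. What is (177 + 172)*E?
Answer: -13611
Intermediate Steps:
E = -39 (E = 1 - 40 = -39)
(177 + 172)*E = (177 + 172)*(-39) = 349*(-39) = -13611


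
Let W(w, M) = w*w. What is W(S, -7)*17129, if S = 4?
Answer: 274064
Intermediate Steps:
W(w, M) = w²
W(S, -7)*17129 = 4²*17129 = 16*17129 = 274064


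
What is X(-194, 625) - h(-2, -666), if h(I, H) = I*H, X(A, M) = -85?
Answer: -1417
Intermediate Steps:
h(I, H) = H*I
X(-194, 625) - h(-2, -666) = -85 - (-666)*(-2) = -85 - 1*1332 = -85 - 1332 = -1417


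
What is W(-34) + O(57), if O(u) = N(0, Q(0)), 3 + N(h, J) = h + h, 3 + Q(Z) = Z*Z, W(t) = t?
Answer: -37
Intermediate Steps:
Q(Z) = -3 + Z² (Q(Z) = -3 + Z*Z = -3 + Z²)
N(h, J) = -3 + 2*h (N(h, J) = -3 + (h + h) = -3 + 2*h)
O(u) = -3 (O(u) = -3 + 2*0 = -3 + 0 = -3)
W(-34) + O(57) = -34 - 3 = -37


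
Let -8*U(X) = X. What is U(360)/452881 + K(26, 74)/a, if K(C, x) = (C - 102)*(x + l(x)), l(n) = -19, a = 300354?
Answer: -953279255/68012309937 ≈ -0.014016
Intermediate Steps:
K(C, x) = (-102 + C)*(-19 + x) (K(C, x) = (C - 102)*(x - 19) = (-102 + C)*(-19 + x))
U(X) = -X/8
U(360)/452881 + K(26, 74)/a = -⅛*360/452881 + (1938 - 102*74 - 19*26 + 26*74)/300354 = -45*1/452881 + (1938 - 7548 - 494 + 1924)*(1/300354) = -45/452881 - 4180*1/300354 = -45/452881 - 2090/150177 = -953279255/68012309937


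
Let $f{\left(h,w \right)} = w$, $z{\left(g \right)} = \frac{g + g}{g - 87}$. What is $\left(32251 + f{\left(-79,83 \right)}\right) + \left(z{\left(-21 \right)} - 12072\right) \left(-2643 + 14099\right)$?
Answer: $- \frac{1244340386}{9} \approx -1.3826 \cdot 10^{8}$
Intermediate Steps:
$z{\left(g \right)} = \frac{2 g}{-87 + g}$
$\left(32251 + f{\left(-79,83 \right)}\right) + \left(z{\left(-21 \right)} - 12072\right) \left(-2643 + 14099\right) = \left(32251 + 83\right) + \left(2 \left(-21\right) \frac{1}{-87 - 21} - 12072\right) \left(-2643 + 14099\right) = 32334 + \left(2 \left(-21\right) \frac{1}{-108} - 12072\right) 11456 = 32334 + \left(2 \left(-21\right) \left(- \frac{1}{108}\right) - 12072\right) 11456 = 32334 + \left(\frac{7}{18} - 12072\right) 11456 = 32334 - \frac{1244631392}{9} = - \frac{1244340386}{9}$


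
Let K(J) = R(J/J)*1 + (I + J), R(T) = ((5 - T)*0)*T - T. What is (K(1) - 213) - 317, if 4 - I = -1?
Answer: -525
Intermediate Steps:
I = 5 (I = 4 - 1*(-1) = 4 + 1 = 5)
R(T) = -T (R(T) = 0*T - T = 0 - T = -T)
K(J) = 4 + J (K(J) = -J/J*1 + (5 + J) = -1*1*1 + (5 + J) = -1*1 + (5 + J) = -1 + (5 + J) = 4 + J)
(K(1) - 213) - 317 = ((4 + 1) - 213) - 317 = (5 - 213) - 317 = -208 - 317 = -525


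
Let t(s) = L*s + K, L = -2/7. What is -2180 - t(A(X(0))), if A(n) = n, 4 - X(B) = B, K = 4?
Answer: -15280/7 ≈ -2182.9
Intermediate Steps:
X(B) = 4 - B
L = -2/7 (L = -2*⅐ = -2/7 ≈ -0.28571)
t(s) = 4 - 2*s/7 (t(s) = -2*s/7 + 4 = 4 - 2*s/7)
-2180 - t(A(X(0))) = -2180 - (4 - 2*(4 - 1*0)/7) = -2180 - (4 - 2*(4 + 0)/7) = -2180 - (4 - 2/7*4) = -2180 - (4 - 8/7) = -2180 - 1*20/7 = -2180 - 20/7 = -15280/7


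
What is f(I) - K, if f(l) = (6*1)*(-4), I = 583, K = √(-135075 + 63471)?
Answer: -24 - 18*I*√221 ≈ -24.0 - 267.59*I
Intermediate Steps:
K = 18*I*√221 (K = √(-71604) = 18*I*√221 ≈ 267.59*I)
f(l) = -24 (f(l) = 6*(-4) = -24)
f(I) - K = -24 - 18*I*√221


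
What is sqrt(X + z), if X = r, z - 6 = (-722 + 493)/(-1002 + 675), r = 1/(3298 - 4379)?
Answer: 4*sqrt(52319257383)/353487 ≈ 2.5883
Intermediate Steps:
r = -1/1081 (r = 1/(-1081) = -1/1081 ≈ -0.00092507)
z = 2191/327 (z = 6 + (-722 + 493)/(-1002 + 675) = 6 - 229/(-327) = 6 - 229*(-1/327) = 6 + 229/327 = 2191/327 ≈ 6.7003)
X = -1/1081 ≈ -0.00092507
sqrt(X + z) = sqrt(-1/1081 + 2191/327) = sqrt(2368144/353487) = 4*sqrt(52319257383)/353487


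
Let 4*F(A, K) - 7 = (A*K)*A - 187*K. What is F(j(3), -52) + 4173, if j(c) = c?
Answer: 25955/4 ≈ 6488.8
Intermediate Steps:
F(A, K) = 7/4 - 187*K/4 + K*A**2/4 (F(A, K) = 7/4 + ((A*K)*A - 187*K)/4 = 7/4 + (K*A**2 - 187*K)/4 = 7/4 + (-187*K + K*A**2)/4 = 7/4 + (-187*K/4 + K*A**2/4) = 7/4 - 187*K/4 + K*A**2/4)
F(j(3), -52) + 4173 = (7/4 - 187/4*(-52) + (1/4)*(-52)*3**2) + 4173 = (7/4 + 2431 + (1/4)*(-52)*9) + 4173 = (7/4 + 2431 - 117) + 4173 = 9263/4 + 4173 = 25955/4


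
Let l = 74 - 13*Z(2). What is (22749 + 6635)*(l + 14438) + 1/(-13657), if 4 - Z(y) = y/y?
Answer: 5807975649223/13657 ≈ 4.2527e+8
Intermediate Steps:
Z(y) = 3 (Z(y) = 4 - y/y = 4 - 1*1 = 4 - 1 = 3)
l = 35 (l = 74 - 13*3 = 74 - 39 = 35)
(22749 + 6635)*(l + 14438) + 1/(-13657) = (22749 + 6635)*(35 + 14438) + 1/(-13657) = 29384*14473 - 1/13657 = 425274632 - 1/13657 = 5807975649223/13657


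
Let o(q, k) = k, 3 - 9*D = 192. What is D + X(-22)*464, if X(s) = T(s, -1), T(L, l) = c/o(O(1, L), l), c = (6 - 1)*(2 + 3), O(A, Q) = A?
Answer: -11621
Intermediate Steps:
D = -21 (D = ⅓ - ⅑*192 = ⅓ - 64/3 = -21)
c = 25 (c = 5*5 = 25)
T(L, l) = 25/l
X(s) = -25 (X(s) = 25/(-1) = 25*(-1) = -25)
D + X(-22)*464 = -21 - 25*464 = -21 - 11600 = -11621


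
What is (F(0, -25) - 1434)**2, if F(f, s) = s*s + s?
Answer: 695556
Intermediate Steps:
F(f, s) = s + s**2 (F(f, s) = s**2 + s = s + s**2)
(F(0, -25) - 1434)**2 = (-25*(1 - 25) - 1434)**2 = (-25*(-24) - 1434)**2 = (600 - 1434)**2 = (-834)**2 = 695556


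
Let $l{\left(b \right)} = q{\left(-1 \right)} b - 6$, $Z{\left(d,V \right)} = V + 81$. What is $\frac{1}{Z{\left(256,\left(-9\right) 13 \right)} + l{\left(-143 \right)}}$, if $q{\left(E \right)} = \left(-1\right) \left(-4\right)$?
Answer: $- \frac{1}{614} \approx -0.0016287$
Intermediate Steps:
$Z{\left(d,V \right)} = 81 + V$
$q{\left(E \right)} = 4$
$l{\left(b \right)} = -6 + 4 b$ ($l{\left(b \right)} = 4 b - 6 = -6 + 4 b$)
$\frac{1}{Z{\left(256,\left(-9\right) 13 \right)} + l{\left(-143 \right)}} = \frac{1}{\left(81 - 117\right) + \left(-6 + 4 \left(-143\right)\right)} = \frac{1}{\left(81 - 117\right) - 578} = \frac{1}{-36 - 578} = \frac{1}{-614} = - \frac{1}{614}$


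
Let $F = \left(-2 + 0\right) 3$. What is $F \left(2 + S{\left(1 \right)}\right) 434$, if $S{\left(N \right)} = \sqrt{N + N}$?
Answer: $-5208 - 2604 \sqrt{2} \approx -8890.6$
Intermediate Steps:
$S{\left(N \right)} = \sqrt{2} \sqrt{N}$ ($S{\left(N \right)} = \sqrt{2 N} = \sqrt{2} \sqrt{N}$)
$F = -6$ ($F = \left(-2\right) 3 = -6$)
$F \left(2 + S{\left(1 \right)}\right) 434 = - 6 \left(2 + \sqrt{2} \sqrt{1}\right) 434 = - 6 \left(2 + \sqrt{2} \cdot 1\right) 434 = - 6 \left(2 + \sqrt{2}\right) 434 = \left(-12 - 6 \sqrt{2}\right) 434 = -5208 - 2604 \sqrt{2}$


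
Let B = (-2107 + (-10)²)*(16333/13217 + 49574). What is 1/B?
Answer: -13217/1315058433237 ≈ -1.0050e-8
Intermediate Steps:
B = -1315058433237/13217 (B = (-2107 + 100)*(16333*(1/13217) + 49574) = -2007*(16333/13217 + 49574) = -2007*655235891/13217 = -1315058433237/13217 ≈ -9.9497e+7)
1/B = 1/(-1315058433237/13217) = -13217/1315058433237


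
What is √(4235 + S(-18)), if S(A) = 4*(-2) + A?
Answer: √4209 ≈ 64.877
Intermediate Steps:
S(A) = -8 + A
√(4235 + S(-18)) = √(4235 + (-8 - 18)) = √(4235 - 26) = √4209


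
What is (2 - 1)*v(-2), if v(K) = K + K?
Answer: -4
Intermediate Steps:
v(K) = 2*K
(2 - 1)*v(-2) = (2 - 1)*(2*(-2)) = 1*(-4) = -4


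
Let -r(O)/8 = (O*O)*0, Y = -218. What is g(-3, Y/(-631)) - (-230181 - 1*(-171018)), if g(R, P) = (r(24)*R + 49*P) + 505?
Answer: 37661190/631 ≈ 59685.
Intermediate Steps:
r(O) = 0 (r(O) = -8*O*O*0 = -8*O**2*0 = -8*0 = 0)
g(R, P) = 505 + 49*P (g(R, P) = (0*R + 49*P) + 505 = (0 + 49*P) + 505 = 49*P + 505 = 505 + 49*P)
g(-3, Y/(-631)) - (-230181 - 1*(-171018)) = (505 + 49*(-218/(-631))) - (-230181 - 1*(-171018)) = (505 + 49*(-218*(-1/631))) - (-230181 + 171018) = (505 + 49*(218/631)) - 1*(-59163) = (505 + 10682/631) + 59163 = 329337/631 + 59163 = 37661190/631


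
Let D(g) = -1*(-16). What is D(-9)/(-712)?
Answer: -2/89 ≈ -0.022472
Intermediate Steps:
D(g) = 16
D(-9)/(-712) = 16/(-712) = 16*(-1/712) = -2/89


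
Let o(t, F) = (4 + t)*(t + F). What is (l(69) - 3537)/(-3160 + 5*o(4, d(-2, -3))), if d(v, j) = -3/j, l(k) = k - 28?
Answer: 437/370 ≈ 1.1811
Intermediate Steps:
l(k) = -28 + k
o(t, F) = (4 + t)*(F + t)
(l(69) - 3537)/(-3160 + 5*o(4, d(-2, -3))) = ((-28 + 69) - 3537)/(-3160 + 5*(4² + 4*(-3/(-3)) + 4*4 - 3/(-3)*4)) = (41 - 3537)/(-3160 + 5*(16 + 4*(-3*(-⅓)) + 16 - 3*(-⅓)*4)) = -3496/(-3160 + 5*(16 + 4*1 + 16 + 1*4)) = -3496/(-3160 + 5*(16 + 4 + 16 + 4)) = -3496/(-3160 + 5*40) = -3496/(-3160 + 200) = -3496/(-2960) = -3496*(-1/2960) = 437/370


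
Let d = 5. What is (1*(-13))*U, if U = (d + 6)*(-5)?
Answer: 715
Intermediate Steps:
U = -55 (U = (5 + 6)*(-5) = 11*(-5) = -55)
(1*(-13))*U = (1*(-13))*(-55) = -13*(-55) = 715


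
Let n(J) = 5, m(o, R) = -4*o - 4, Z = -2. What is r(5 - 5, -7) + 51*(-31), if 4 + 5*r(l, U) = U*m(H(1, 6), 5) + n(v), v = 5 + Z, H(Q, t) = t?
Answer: -7708/5 ≈ -1541.6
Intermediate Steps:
v = 3 (v = 5 - 2 = 3)
m(o, R) = -4 - 4*o
r(l, U) = ⅕ - 28*U/5 (r(l, U) = -⅘ + (U*(-4 - 4*6) + 5)/5 = -⅘ + (U*(-4 - 24) + 5)/5 = -⅘ + (U*(-28) + 5)/5 = -⅘ + (-28*U + 5)/5 = -⅘ + (5 - 28*U)/5 = -⅘ + (1 - 28*U/5) = ⅕ - 28*U/5)
r(5 - 5, -7) + 51*(-31) = (⅕ - 28/5*(-7)) + 51*(-31) = (⅕ + 196/5) - 1581 = 197/5 - 1581 = -7708/5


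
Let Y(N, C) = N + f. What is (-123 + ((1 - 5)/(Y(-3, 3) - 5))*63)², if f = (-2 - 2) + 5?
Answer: 7569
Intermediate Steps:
f = 1 (f = -4 + 5 = 1)
Y(N, C) = 1 + N (Y(N, C) = N + 1 = 1 + N)
(-123 + ((1 - 5)/(Y(-3, 3) - 5))*63)² = (-123 + ((1 - 5)/((1 - 3) - 5))*63)² = (-123 - 4/(-2 - 5)*63)² = (-123 - 4/(-7)*63)² = (-123 - 4*(-⅐)*63)² = (-123 + (4/7)*63)² = (-123 + 36)² = (-87)² = 7569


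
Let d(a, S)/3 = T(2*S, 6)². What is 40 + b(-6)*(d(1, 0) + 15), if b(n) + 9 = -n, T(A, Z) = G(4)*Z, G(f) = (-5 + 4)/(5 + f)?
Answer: -9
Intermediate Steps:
G(f) = -1/(5 + f)
T(A, Z) = -Z/9 (T(A, Z) = (-1/(5 + 4))*Z = (-1/9)*Z = (-1*⅑)*Z = -Z/9)
d(a, S) = 4/3 (d(a, S) = 3*(-⅑*6)² = 3*(-⅔)² = 3*(4/9) = 4/3)
b(n) = -9 - n
40 + b(-6)*(d(1, 0) + 15) = 40 + (-9 - 1*(-6))*(4/3 + 15) = 40 + (-9 + 6)*(49/3) = 40 - 3*49/3 = 40 - 49 = -9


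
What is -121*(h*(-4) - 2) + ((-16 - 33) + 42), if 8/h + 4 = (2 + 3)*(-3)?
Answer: 593/19 ≈ 31.211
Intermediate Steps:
h = -8/19 (h = 8/(-4 + (2 + 3)*(-3)) = 8/(-4 + 5*(-3)) = 8/(-4 - 15) = 8/(-19) = 8*(-1/19) = -8/19 ≈ -0.42105)
-121*(h*(-4) - 2) + ((-16 - 33) + 42) = -121*(-8/19*(-4) - 2) + ((-16 - 33) + 42) = -121*(32/19 - 2) + (-49 + 42) = -121*(-6/19) - 7 = 726/19 - 7 = 593/19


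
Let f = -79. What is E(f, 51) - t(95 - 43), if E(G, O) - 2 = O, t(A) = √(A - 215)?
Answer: 53 - I*√163 ≈ 53.0 - 12.767*I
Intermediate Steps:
t(A) = √(-215 + A)
E(G, O) = 2 + O
E(f, 51) - t(95 - 43) = (2 + 51) - √(-215 + (95 - 43)) = 53 - √(-215 + 52) = 53 - √(-163) = 53 - I*√163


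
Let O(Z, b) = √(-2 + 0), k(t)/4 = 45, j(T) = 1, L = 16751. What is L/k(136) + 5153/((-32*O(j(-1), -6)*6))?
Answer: 16751/180 + 5153*I*√2/384 ≈ 93.061 + 18.978*I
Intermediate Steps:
k(t) = 180 (k(t) = 4*45 = 180)
O(Z, b) = I*√2 (O(Z, b) = √(-2) = I*√2)
L/k(136) + 5153/((-32*O(j(-1), -6)*6)) = 16751/180 + 5153/((-32*I*√2*6)) = 16751*(1/180) + 5153/((-32*I*√2*6)) = 16751/180 + 5153/((-192*I*√2)) = 16751/180 + 5153*(I*√2/384) = 16751/180 + 5153*I*√2/384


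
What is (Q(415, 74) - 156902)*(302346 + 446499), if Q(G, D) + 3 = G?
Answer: -117186754050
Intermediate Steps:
Q(G, D) = -3 + G
(Q(415, 74) - 156902)*(302346 + 446499) = ((-3 + 415) - 156902)*(302346 + 446499) = (412 - 156902)*748845 = -156490*748845 = -117186754050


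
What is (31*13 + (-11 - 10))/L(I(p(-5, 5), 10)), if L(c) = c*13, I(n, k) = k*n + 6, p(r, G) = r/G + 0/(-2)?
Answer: -191/26 ≈ -7.3462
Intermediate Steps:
p(r, G) = r/G (p(r, G) = r/G + 0*(-½) = r/G + 0 = r/G)
I(n, k) = 6 + k*n
L(c) = 13*c
(31*13 + (-11 - 10))/L(I(p(-5, 5), 10)) = (31*13 + (-11 - 10))/((13*(6 + 10*(-5/5)))) = (403 - 21)/((13*(6 + 10*(-5*⅕)))) = 382/((13*(6 + 10*(-1)))) = 382/((13*(6 - 10))) = 382/((13*(-4))) = 382/(-52) = 382*(-1/52) = -191/26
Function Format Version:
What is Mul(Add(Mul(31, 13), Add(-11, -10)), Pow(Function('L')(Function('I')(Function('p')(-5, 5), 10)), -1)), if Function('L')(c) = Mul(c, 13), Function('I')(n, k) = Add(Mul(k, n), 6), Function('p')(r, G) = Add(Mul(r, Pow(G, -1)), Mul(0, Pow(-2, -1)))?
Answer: Rational(-191, 26) ≈ -7.3462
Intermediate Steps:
Function('p')(r, G) = Mul(r, Pow(G, -1)) (Function('p')(r, G) = Add(Mul(r, Pow(G, -1)), Mul(0, Rational(-1, 2))) = Add(Mul(r, Pow(G, -1)), 0) = Mul(r, Pow(G, -1)))
Function('I')(n, k) = Add(6, Mul(k, n))
Function('L')(c) = Mul(13, c)
Mul(Add(Mul(31, 13), Add(-11, -10)), Pow(Function('L')(Function('I')(Function('p')(-5, 5), 10)), -1)) = Mul(Add(Mul(31, 13), Add(-11, -10)), Pow(Mul(13, Add(6, Mul(10, Mul(-5, Pow(5, -1))))), -1)) = Mul(Add(403, -21), Pow(Mul(13, Add(6, Mul(10, Mul(-5, Rational(1, 5))))), -1)) = Mul(382, Pow(Mul(13, Add(6, Mul(10, -1))), -1)) = Mul(382, Pow(Mul(13, Add(6, -10)), -1)) = Mul(382, Pow(Mul(13, -4), -1)) = Mul(382, Pow(-52, -1)) = Mul(382, Rational(-1, 52)) = Rational(-191, 26)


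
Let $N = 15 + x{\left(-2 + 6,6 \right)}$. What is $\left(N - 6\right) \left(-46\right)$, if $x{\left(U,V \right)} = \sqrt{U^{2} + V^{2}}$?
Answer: $-414 - 92 \sqrt{13} \approx -745.71$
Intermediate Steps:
$N = 15 + 2 \sqrt{13}$ ($N = 15 + \sqrt{\left(-2 + 6\right)^{2} + 6^{2}} = 15 + \sqrt{4^{2} + 36} = 15 + \sqrt{16 + 36} = 15 + \sqrt{52} = 15 + 2 \sqrt{13} \approx 22.211$)
$\left(N - 6\right) \left(-46\right) = \left(\left(15 + 2 \sqrt{13}\right) - 6\right) \left(-46\right) = \left(9 + 2 \sqrt{13}\right) \left(-46\right) = -414 - 92 \sqrt{13}$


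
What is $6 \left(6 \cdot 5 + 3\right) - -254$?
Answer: $452$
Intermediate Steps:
$6 \left(6 \cdot 5 + 3\right) - -254 = 6 \left(30 + 3\right) + 254 = 6 \cdot 33 + 254 = 198 + 254 = 452$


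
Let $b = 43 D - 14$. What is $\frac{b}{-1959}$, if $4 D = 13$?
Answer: $- \frac{503}{7836} \approx -0.064191$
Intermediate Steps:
$D = \frac{13}{4}$ ($D = \frac{1}{4} \cdot 13 = \frac{13}{4} \approx 3.25$)
$b = \frac{503}{4}$ ($b = 43 \cdot \frac{13}{4} - 14 = \frac{559}{4} - 14 = \frac{503}{4} \approx 125.75$)
$\frac{b}{-1959} = \frac{503}{4 \left(-1959\right)} = \frac{503}{4} \left(- \frac{1}{1959}\right) = - \frac{503}{7836}$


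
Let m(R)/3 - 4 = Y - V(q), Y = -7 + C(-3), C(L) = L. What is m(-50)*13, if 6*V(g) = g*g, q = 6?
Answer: -468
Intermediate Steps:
V(g) = g**2/6 (V(g) = (g*g)/6 = g**2/6)
Y = -10 (Y = -7 - 3 = -10)
m(R) = -36 (m(R) = 12 + 3*(-10 - 6**2/6) = 12 + 3*(-10 - 36/6) = 12 + 3*(-10 - 1*6) = 12 + 3*(-10 - 6) = 12 + 3*(-16) = 12 - 48 = -36)
m(-50)*13 = -36*13 = -468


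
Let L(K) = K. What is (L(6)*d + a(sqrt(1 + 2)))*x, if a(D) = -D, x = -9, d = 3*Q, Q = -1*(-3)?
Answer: -486 + 9*sqrt(3) ≈ -470.41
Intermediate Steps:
Q = 3
d = 9 (d = 3*3 = 9)
(L(6)*d + a(sqrt(1 + 2)))*x = (6*9 - sqrt(1 + 2))*(-9) = (54 - sqrt(3))*(-9) = -486 + 9*sqrt(3)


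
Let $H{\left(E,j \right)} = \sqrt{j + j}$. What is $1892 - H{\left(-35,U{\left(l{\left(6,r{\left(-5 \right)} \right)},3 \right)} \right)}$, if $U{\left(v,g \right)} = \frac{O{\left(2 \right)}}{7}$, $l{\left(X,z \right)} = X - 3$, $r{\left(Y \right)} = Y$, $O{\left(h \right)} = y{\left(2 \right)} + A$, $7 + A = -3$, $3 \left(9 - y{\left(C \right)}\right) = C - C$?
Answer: $1892 - \frac{i \sqrt{14}}{7} \approx 1892.0 - 0.53452 i$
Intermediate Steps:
$y{\left(C \right)} = 9$ ($y{\left(C \right)} = 9 - \frac{C - C}{3} = 9 - 0 = 9 + 0 = 9$)
$A = -10$ ($A = -7 - 3 = -10$)
$O{\left(h \right)} = -1$ ($O{\left(h \right)} = 9 - 10 = -1$)
$l{\left(X,z \right)} = -3 + X$
$U{\left(v,g \right)} = - \frac{1}{7}$
$H{\left(E,j \right)} = \sqrt{2} \sqrt{j}$ ($H{\left(E,j \right)} = \sqrt{2 j} = \sqrt{2} \sqrt{j}$)
$1892 - H{\left(-35,U{\left(l{\left(6,r{\left(-5 \right)} \right)},3 \right)} \right)} = 1892 - \sqrt{2} \sqrt{- \frac{1}{7}} = 1892 - \sqrt{2} \frac{i \sqrt{7}}{7} = 1892 - \frac{i \sqrt{14}}{7}$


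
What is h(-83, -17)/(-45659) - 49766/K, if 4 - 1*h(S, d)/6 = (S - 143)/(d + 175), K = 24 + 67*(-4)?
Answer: 89754184835/440061442 ≈ 203.96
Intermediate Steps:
K = -244 (K = 24 - 268 = -244)
h(S, d) = 24 - 6*(-143 + S)/(175 + d) (h(S, d) = 24 - 6*(S - 143)/(d + 175) = 24 - 6*(-143 + S)/(175 + d))
h(-83, -17)/(-45659) - 49766/K = (6*(843 - 1*(-83) + 4*(-17))/(175 - 17))/(-45659) - 49766/(-244) = (6*(843 + 83 - 68)/158)*(-1/45659) - 49766*(-1/244) = (6*(1/158)*858)*(-1/45659) + 24883/122 = (2574/79)*(-1/45659) + 24883/122 = -2574/3607061 + 24883/122 = 89754184835/440061442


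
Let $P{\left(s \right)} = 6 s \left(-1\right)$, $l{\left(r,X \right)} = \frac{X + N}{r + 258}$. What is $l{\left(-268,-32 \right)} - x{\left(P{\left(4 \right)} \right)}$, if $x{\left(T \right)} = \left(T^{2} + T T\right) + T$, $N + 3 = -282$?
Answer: $- \frac{10963}{10} \approx -1096.3$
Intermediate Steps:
$N = -285$ ($N = -3 - 282 = -285$)
$l{\left(r,X \right)} = \frac{-285 + X}{258 + r}$ ($l{\left(r,X \right)} = \frac{X - 285}{r + 258} = \frac{-285 + X}{258 + r}$)
$P{\left(s \right)} = - 6 s$
$x{\left(T \right)} = T + 2 T^{2}$ ($x{\left(T \right)} = \left(T^{2} + T^{2}\right) + T = 2 T^{2} + T = T + 2 T^{2}$)
$l{\left(-268,-32 \right)} - x{\left(P{\left(4 \right)} \right)} = \frac{-285 - 32}{258 - 268} - \left(-6\right) 4 \left(1 + 2 \left(\left(-6\right) 4\right)\right) = \frac{1}{-10} \left(-317\right) - - 24 \left(1 + 2 \left(-24\right)\right) = \left(- \frac{1}{10}\right) \left(-317\right) - - 24 \left(1 - 48\right) = \frac{317}{10} - \left(-24\right) \left(-47\right) = \frac{317}{10} - 1128 = - \frac{10963}{10}$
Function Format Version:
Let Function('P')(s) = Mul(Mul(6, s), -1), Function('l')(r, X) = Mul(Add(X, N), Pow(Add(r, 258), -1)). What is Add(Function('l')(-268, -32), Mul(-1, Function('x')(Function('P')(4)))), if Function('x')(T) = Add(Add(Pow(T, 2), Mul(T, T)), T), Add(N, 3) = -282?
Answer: Rational(-10963, 10) ≈ -1096.3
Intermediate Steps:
N = -285 (N = Add(-3, -282) = -285)
Function('l')(r, X) = Mul(Pow(Add(258, r), -1), Add(-285, X)) (Function('l')(r, X) = Mul(Add(X, -285), Pow(Add(r, 258), -1)) = Mul(Add(-285, X), Pow(Add(258, r), -1)) = Mul(Pow(Add(258, r), -1), Add(-285, X)))
Function('P')(s) = Mul(-6, s)
Function('x')(T) = Add(T, Mul(2, Pow(T, 2))) (Function('x')(T) = Add(Add(Pow(T, 2), Pow(T, 2)), T) = Add(Mul(2, Pow(T, 2)), T) = Add(T, Mul(2, Pow(T, 2))))
Add(Function('l')(-268, -32), Mul(-1, Function('x')(Function('P')(4)))) = Add(Mul(Pow(Add(258, -268), -1), Add(-285, -32)), Mul(-1, Mul(Mul(-6, 4), Add(1, Mul(2, Mul(-6, 4)))))) = Add(Mul(Pow(-10, -1), -317), Mul(-1, Mul(-24, Add(1, Mul(2, -24))))) = Add(Mul(Rational(-1, 10), -317), Mul(-1, Mul(-24, Add(1, -48)))) = Add(Rational(317, 10), Mul(-1, Mul(-24, -47))) = Add(Rational(317, 10), Mul(-1, 1128)) = Add(Rational(317, 10), -1128) = Rational(-10963, 10)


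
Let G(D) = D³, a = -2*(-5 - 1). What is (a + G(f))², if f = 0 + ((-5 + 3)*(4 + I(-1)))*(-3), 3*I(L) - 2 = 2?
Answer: 1074528400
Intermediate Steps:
I(L) = 4/3 (I(L) = ⅔ + (⅓)*2 = ⅔ + ⅔ = 4/3)
a = 12 (a = -2*(-6) = 12)
f = 32 (f = 0 + ((-5 + 3)*(4 + 4/3))*(-3) = 0 - 2*16/3*(-3) = 0 - 32/3*(-3) = 0 + 32 = 32)
(a + G(f))² = (12 + 32³)² = (12 + 32768)² = 32780² = 1074528400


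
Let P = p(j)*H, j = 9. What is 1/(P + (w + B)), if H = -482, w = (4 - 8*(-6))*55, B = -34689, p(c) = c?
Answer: -1/36167 ≈ -2.7650e-5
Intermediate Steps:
w = 2860 (w = (4 + 48)*55 = 52*55 = 2860)
P = -4338 (P = 9*(-482) = -4338)
1/(P + (w + B)) = 1/(-4338 + (2860 - 34689)) = 1/(-4338 - 31829) = 1/(-36167) = -1/36167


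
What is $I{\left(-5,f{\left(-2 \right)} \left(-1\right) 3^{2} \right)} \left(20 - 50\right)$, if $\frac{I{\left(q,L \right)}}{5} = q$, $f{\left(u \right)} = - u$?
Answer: $750$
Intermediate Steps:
$I{\left(q,L \right)} = 5 q$
$I{\left(-5,f{\left(-2 \right)} \left(-1\right) 3^{2} \right)} \left(20 - 50\right) = 5 \left(-5\right) \left(20 - 50\right) = \left(-25\right) \left(-30\right) = 750$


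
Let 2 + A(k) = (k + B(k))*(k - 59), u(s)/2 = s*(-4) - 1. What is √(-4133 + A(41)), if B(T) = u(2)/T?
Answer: I*√8178229/41 ≈ 69.75*I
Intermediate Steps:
u(s) = -2 - 8*s (u(s) = 2*(s*(-4) - 1) = 2*(-4*s - 1) = 2*(-1 - 4*s) = -2 - 8*s)
B(T) = -18/T (B(T) = (-2 - 8*2)/T = (-2 - 16)/T = -18/T)
A(k) = -2 + (-59 + k)*(k - 18/k) (A(k) = -2 + (k - 18/k)*(k - 59) = -2 + (k - 18/k)*(-59 + k) = -2 + (-59 + k)*(k - 18/k))
√(-4133 + A(41)) = √(-4133 + (-20 + 41² - 59*41 + 1062/41)) = √(-4133 + (-20 + 1681 - 2419 + 1062*(1/41))) = √(-4133 + (-20 + 1681 - 2419 + 1062/41)) = √(-4133 - 30016/41) = √(-199469/41) = I*√8178229/41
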